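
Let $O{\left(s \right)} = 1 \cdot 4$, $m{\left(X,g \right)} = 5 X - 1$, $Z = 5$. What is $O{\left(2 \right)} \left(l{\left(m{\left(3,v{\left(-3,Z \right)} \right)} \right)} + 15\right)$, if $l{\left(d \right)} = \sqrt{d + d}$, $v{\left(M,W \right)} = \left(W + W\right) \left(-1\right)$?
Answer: $60 + 8 \sqrt{7} \approx 81.166$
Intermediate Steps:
$v{\left(M,W \right)} = - 2 W$ ($v{\left(M,W \right)} = 2 W \left(-1\right) = - 2 W$)
$m{\left(X,g \right)} = -1 + 5 X$
$O{\left(s \right)} = 4$
$l{\left(d \right)} = \sqrt{2} \sqrt{d}$ ($l{\left(d \right)} = \sqrt{2 d} = \sqrt{2} \sqrt{d}$)
$O{\left(2 \right)} \left(l{\left(m{\left(3,v{\left(-3,Z \right)} \right)} \right)} + 15\right) = 4 \left(\sqrt{2} \sqrt{-1 + 5 \cdot 3} + 15\right) = 4 \left(\sqrt{2} \sqrt{-1 + 15} + 15\right) = 4 \left(\sqrt{2} \sqrt{14} + 15\right) = 4 \left(2 \sqrt{7} + 15\right) = 4 \left(15 + 2 \sqrt{7}\right) = 60 + 8 \sqrt{7}$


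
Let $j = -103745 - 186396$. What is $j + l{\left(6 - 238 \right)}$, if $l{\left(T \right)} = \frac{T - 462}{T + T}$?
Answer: $- \frac{67312365}{232} \approx -2.9014 \cdot 10^{5}$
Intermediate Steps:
$l{\left(T \right)} = \frac{-462 + T}{2 T}$
$j = -290141$ ($j = -103745 - 186396 = -290141$)
$j + l{\left(6 - 238 \right)} = -290141 + \frac{-462 + \left(6 - 238\right)}{2 \left(6 - 238\right)} = -290141 + \frac{-462 - 232}{2 \left(-232\right)} = -290141 + \frac{1}{2} \left(- \frac{1}{232}\right) \left(-694\right) = -290141 + \frac{347}{232} = - \frac{67312365}{232}$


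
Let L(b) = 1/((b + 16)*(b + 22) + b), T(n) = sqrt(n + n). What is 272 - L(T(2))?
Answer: 118047/434 ≈ 272.00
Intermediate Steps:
T(n) = sqrt(2)*sqrt(n) (T(n) = sqrt(2*n) = sqrt(2)*sqrt(n))
L(b) = 1/(b + (16 + b)*(22 + b)) (L(b) = 1/((16 + b)*(22 + b) + b) = 1/(b + (16 + b)*(22 + b)))
272 - L(T(2)) = 272 - 1/(352 + (sqrt(2)*sqrt(2))**2 + 39*(sqrt(2)*sqrt(2))) = 272 - 1/(352 + 2**2 + 39*2) = 272 - 1/(352 + 4 + 78) = 272 - 1/434 = 118047/434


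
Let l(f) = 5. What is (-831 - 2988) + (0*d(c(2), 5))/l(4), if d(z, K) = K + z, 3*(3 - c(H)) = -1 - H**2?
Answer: -3819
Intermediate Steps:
c(H) = 10/3 + H**2/3 (c(H) = 3 - (-1 - H**2)/3 = 3 + (1/3 + H**2/3) = 10/3 + H**2/3)
(-831 - 2988) + (0*d(c(2), 5))/l(4) = (-831 - 2988) + (0*(5 + (10/3 + (1/3)*2**2)))/5 = -3819 + (0*(5 + (10/3 + (1/3)*4)))*(1/5) = -3819 + (0*(5 + (10/3 + 4/3)))*(1/5) = -3819 + (0*(5 + 14/3))*(1/5) = -3819 + (0*(29/3))*(1/5) = -3819 + 0*(1/5) = -3819 + 0 = -3819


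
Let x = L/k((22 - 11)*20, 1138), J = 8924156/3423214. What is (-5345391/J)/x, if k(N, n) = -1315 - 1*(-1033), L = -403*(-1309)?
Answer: 1290038420120517/1176933310553 ≈ 1096.1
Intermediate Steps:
J = 4462078/1711607 (J = 8924156*(1/3423214) = 4462078/1711607 ≈ 2.6070)
L = 527527
k(N, n) = -282 (k(N, n) = -1315 + 1033 = -282)
x = -527527/282 (x = 527527/(-282) = 527527*(-1/282) = -527527/282 ≈ -1870.7)
(-5345391/J)/x = (-5345391/4462078/1711607)/(-527527/282) = -5345391*1711607/4462078*(-282/527527) = -9149208653337/4462078*(-282/527527) = 1290038420120517/1176933310553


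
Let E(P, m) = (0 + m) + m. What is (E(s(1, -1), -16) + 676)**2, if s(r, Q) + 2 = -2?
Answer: 414736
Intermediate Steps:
s(r, Q) = -4 (s(r, Q) = -2 - 2 = -4)
E(P, m) = 2*m (E(P, m) = m + m = 2*m)
(E(s(1, -1), -16) + 676)**2 = (2*(-16) + 676)**2 = (-32 + 676)**2 = 644**2 = 414736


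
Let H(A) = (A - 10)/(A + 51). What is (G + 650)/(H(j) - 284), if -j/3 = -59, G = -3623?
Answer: 677844/64585 ≈ 10.495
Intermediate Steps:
j = 177 (j = -3*(-59) = 177)
H(A) = (-10 + A)/(51 + A)
(G + 650)/(H(j) - 284) = (-3623 + 650)/((-10 + 177)/(51 + 177) - 284) = -2973/(167/228 - 284) = -2973/(-64585/228) = -2973*(-228/64585) = 677844/64585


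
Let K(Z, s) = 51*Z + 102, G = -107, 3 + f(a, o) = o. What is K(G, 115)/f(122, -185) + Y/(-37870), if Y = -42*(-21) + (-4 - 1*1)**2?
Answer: 101311667/3559780 ≈ 28.460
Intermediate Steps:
f(a, o) = -3 + o
K(Z, s) = 102 + 51*Z
Y = 907 (Y = 882 + (-4 - 1)**2 = 882 + (-5)**2 = 882 + 25 = 907)
K(G, 115)/f(122, -185) + Y/(-37870) = (102 + 51*(-107))/(-3 - 185) + 907/(-37870) = (102 - 5457)/(-188) + 907*(-1/37870) = -5355*(-1/188) - 907/37870 = 5355/188 - 907/37870 = 101311667/3559780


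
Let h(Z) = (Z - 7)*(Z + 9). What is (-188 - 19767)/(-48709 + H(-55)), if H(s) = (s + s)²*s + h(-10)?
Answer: 19955/714192 ≈ 0.027941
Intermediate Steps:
h(Z) = (-7 + Z)*(9 + Z)
H(s) = 17 + 4*s³ (H(s) = (s + s)²*s + (-63 + (-10)² + 2*(-10)) = (2*s)²*s + (-63 + 100 - 20) = (4*s²)*s + 17 = 4*s³ + 17 = 17 + 4*s³)
(-188 - 19767)/(-48709 + H(-55)) = (-188 - 19767)/(-48709 + (17 + 4*(-55)³)) = -19955/(-48709 + (17 + 4*(-166375))) = -19955/(-48709 + (17 - 665500)) = -19955/(-48709 - 665483) = -19955/(-714192) = -19955*(-1/714192) = 19955/714192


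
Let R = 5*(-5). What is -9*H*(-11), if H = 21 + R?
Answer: -396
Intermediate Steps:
R = -25
H = -4 (H = 21 - 25 = -4)
-9*H*(-11) = -9*(-4)*(-11) = 36*(-11) = -396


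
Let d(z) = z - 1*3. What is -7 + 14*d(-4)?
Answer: -105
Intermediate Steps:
d(z) = -3 + z (d(z) = z - 3 = -3 + z)
-7 + 14*d(-4) = -7 + 14*(-3 - 4) = -7 + 14*(-7) = -7 - 98 = -105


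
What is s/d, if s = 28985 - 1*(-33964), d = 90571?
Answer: 62949/90571 ≈ 0.69502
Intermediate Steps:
s = 62949 (s = 28985 + 33964 = 62949)
s/d = 62949/90571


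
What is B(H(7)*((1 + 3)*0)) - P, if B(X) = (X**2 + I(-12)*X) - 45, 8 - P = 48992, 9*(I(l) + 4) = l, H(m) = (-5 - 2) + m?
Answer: 48939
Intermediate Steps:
H(m) = -7 + m
I(l) = -4 + l/9
P = -48984 (P = 8 - 1*48992 = 8 - 48992 = -48984)
B(X) = -45 + X**2 - 16*X/3 (B(X) = (X**2 + (-4 + (1/9)*(-12))*X) - 45 = (X**2 + (-4 - 4/3)*X) - 45 = (X**2 - 16*X/3) - 45 = -45 + X**2 - 16*X/3)
B(H(7)*((1 + 3)*0)) - P = (-45 + ((-7 + 7)*((1 + 3)*0))**2 - 16*(-7 + 7)*(1 + 3)*0/3) - 1*(-48984) = (-45 + (0*(4*0))**2 - 0*4*0) + 48984 = (-45 + (0*0)**2 - 0*0) + 48984 = (-45 + 0**2 - 16/3*0) + 48984 = (-45 + 0 + 0) + 48984 = -45 + 48984 = 48939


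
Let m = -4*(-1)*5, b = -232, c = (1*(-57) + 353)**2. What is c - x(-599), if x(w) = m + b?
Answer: 87828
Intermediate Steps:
c = 87616 (c = (-57 + 353)**2 = 296**2 = 87616)
m = 20 (m = 4*5 = 20)
x(w) = -212 (x(w) = 20 - 232 = -212)
c - x(-599) = 87616 - 1*(-212) = 87616 + 212 = 87828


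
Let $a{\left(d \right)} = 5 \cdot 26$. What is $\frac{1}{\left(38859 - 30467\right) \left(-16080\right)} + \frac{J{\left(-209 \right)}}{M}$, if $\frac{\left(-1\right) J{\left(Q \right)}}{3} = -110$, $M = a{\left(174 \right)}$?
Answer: $\frac{4453130867}{1754263680} \approx 2.5385$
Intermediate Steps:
$a{\left(d \right)} = 130$
$M = 130$
$J{\left(Q \right)} = 330$ ($J{\left(Q \right)} = \left(-3\right) \left(-110\right) = 330$)
$\frac{1}{\left(38859 - 30467\right) \left(-16080\right)} + \frac{J{\left(-209 \right)}}{M} = \frac{1}{\left(38859 - 30467\right) \left(-16080\right)} + \frac{330}{130} = \frac{1}{8392} \left(- \frac{1}{16080}\right) + 330 \cdot \frac{1}{130} = \frac{1}{8392} \left(- \frac{1}{16080}\right) + \frac{33}{13} = - \frac{1}{134943360} + \frac{33}{13} = \frac{4453130867}{1754263680}$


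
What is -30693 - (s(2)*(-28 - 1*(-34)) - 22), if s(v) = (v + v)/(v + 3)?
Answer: -153379/5 ≈ -30676.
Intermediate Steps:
s(v) = 2*v/(3 + v) (s(v) = (2*v)/(3 + v) = 2*v/(3 + v))
-30693 - (s(2)*(-28 - 1*(-34)) - 22) = -30693 - ((2*2/(3 + 2))*(-28 - 1*(-34)) - 22) = -30693 - ((2*2/5)*(-28 + 34) - 22) = -30693 - ((2*2*(1/5))*6 - 22) = -30693 - ((4/5)*6 - 22) = -30693 - (24/5 - 22) = -30693 - 1*(-86/5) = -30693 + 86/5 = -153379/5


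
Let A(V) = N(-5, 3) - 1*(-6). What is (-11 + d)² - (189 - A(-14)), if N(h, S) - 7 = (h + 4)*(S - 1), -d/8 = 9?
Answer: 6711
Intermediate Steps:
d = -72 (d = -8*9 = -72)
N(h, S) = 7 + (-1 + S)*(4 + h) (N(h, S) = 7 + (h + 4)*(S - 1) = 7 + (4 + h)*(-1 + S) = 7 + (-1 + S)*(4 + h))
A(V) = 11 (A(V) = (3 - 1*(-5) + 4*3 + 3*(-5)) - 1*(-6) = (3 + 5 + 12 - 15) + 6 = 5 + 6 = 11)
(-11 + d)² - (189 - A(-14)) = (-11 - 72)² - (189 - 1*11) = (-83)² - (189 - 11) = 6889 - 1*178 = 6889 - 178 = 6711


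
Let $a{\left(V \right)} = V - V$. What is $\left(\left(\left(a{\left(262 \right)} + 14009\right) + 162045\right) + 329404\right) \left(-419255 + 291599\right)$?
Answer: $-64524746448$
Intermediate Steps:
$a{\left(V \right)} = 0$
$\left(\left(\left(a{\left(262 \right)} + 14009\right) + 162045\right) + 329404\right) \left(-419255 + 291599\right) = \left(\left(\left(0 + 14009\right) + 162045\right) + 329404\right) \left(-419255 + 291599\right) = \left(\left(14009 + 162045\right) + 329404\right) \left(-127656\right) = \left(176054 + 329404\right) \left(-127656\right) = 505458 \left(-127656\right) = -64524746448$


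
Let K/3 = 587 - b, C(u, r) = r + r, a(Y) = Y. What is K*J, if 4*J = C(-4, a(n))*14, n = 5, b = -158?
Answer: 78225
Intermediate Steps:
C(u, r) = 2*r
K = 2235 (K = 3*(587 - 1*(-158)) = 3*(587 + 158) = 3*745 = 2235)
J = 35 (J = ((2*5)*14)/4 = (10*14)/4 = (1/4)*140 = 35)
K*J = 2235*35 = 78225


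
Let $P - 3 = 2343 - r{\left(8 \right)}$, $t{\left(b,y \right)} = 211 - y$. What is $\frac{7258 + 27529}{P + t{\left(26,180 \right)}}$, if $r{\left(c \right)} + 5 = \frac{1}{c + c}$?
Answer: $\frac{556592}{38111} \approx 14.604$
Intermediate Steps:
$r{\left(c \right)} = -5 + \frac{1}{2 c}$ ($r{\left(c \right)} = -5 + \frac{1}{c + c} = -5 + \frac{1}{2 c}$)
$P = \frac{37615}{16}$ ($P = 3 + \left(2343 - \left(-5 + \frac{1}{2 \cdot 8}\right)\right) = 3 + \left(2343 - \left(-5 + \frac{1}{2} \cdot \frac{1}{8}\right)\right) = 3 + \left(2343 - \left(-5 + \frac{1}{16}\right)\right) = 3 + \left(2343 - - \frac{79}{16}\right) = 3 + \left(2343 + \frac{79}{16}\right) = 3 + \frac{37567}{16} = \frac{37615}{16} \approx 2350.9$)
$\frac{7258 + 27529}{P + t{\left(26,180 \right)}} = \frac{7258 + 27529}{\frac{37615}{16} + \left(211 - 180\right)} = \frac{34787}{\frac{37615}{16} + \left(211 - 180\right)} = \frac{34787}{\frac{37615}{16} + 31} = \frac{34787}{\frac{38111}{16}} = 34787 \cdot \frac{16}{38111} = \frac{556592}{38111}$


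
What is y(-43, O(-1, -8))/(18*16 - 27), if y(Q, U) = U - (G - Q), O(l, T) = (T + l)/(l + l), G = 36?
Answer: -149/522 ≈ -0.28544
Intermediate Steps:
O(l, T) = (T + l)/(2*l) (O(l, T) = (T + l)/((2*l)) = (T + l)*(1/(2*l)) = (T + l)/(2*l))
y(Q, U) = -36 + Q + U (y(Q, U) = U - (36 - Q) = U + (-36 + Q) = -36 + Q + U)
y(-43, O(-1, -8))/(18*16 - 27) = (-36 - 43 + (½)*(-8 - 1)/(-1))/(18*16 - 27) = (-36 - 43 + (½)*(-1)*(-9))/(288 - 27) = (-36 - 43 + 9/2)/261 = -149/2*1/261 = -149/522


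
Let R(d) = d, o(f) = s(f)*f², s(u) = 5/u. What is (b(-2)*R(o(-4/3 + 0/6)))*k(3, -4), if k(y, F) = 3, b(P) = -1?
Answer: 20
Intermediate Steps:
o(f) = 5*f (o(f) = (5/f)*f² = 5*f)
(b(-2)*R(o(-4/3 + 0/6)))*k(3, -4) = -5*(-4/3 + 0/6)*3 = -5*(-4*⅓ + 0*(⅙))*3 = -5*(-4/3 + 0)*3 = -5*(-4)/3*3 = -1*(-20/3)*3 = (20/3)*3 = 20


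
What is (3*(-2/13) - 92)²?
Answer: 1444804/169 ≈ 8549.1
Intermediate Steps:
(3*(-2/13) - 92)² = (-6/13 - 92)² = (-1202/13)² = 1444804/169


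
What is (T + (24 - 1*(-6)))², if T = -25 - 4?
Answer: 1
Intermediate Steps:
T = -29
(T + (24 - 1*(-6)))² = (-29 + (24 - 1*(-6)))² = (-29 + (24 + 6))² = (-29 + 30)² = 1² = 1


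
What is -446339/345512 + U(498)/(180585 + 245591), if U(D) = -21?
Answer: -23778278177/18406115264 ≈ -1.2919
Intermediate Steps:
-446339/345512 + U(498)/(180585 + 245591) = -446339/345512 - 21/(180585 + 245591) = -446339*1/345512 - 21/426176 = -446339/345512 - 21*1/426176 = -446339/345512 - 21/426176 = -23778278177/18406115264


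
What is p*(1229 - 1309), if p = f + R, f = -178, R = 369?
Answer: -15280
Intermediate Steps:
p = 191 (p = -178 + 369 = 191)
p*(1229 - 1309) = 191*(1229 - 1309) = 191*(-80) = -15280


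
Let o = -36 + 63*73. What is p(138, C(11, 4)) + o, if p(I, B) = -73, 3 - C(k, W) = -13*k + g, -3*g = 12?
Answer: 4490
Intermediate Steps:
g = -4 (g = -⅓*12 = -4)
C(k, W) = 7 + 13*k (C(k, W) = 3 - (-13*k - 4) = 3 - (-4 - 13*k) = 3 + (4 + 13*k) = 7 + 13*k)
o = 4563 (o = -36 + 4599 = 4563)
p(138, C(11, 4)) + o = -73 + 4563 = 4490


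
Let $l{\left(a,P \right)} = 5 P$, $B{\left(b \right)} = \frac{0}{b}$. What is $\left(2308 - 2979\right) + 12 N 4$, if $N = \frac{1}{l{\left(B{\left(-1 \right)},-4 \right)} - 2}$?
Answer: $- \frac{7405}{11} \approx -673.18$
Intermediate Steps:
$B{\left(b \right)} = 0$
$N = - \frac{1}{22}$ ($N = \frac{1}{5 \left(-4\right) - 2} = \frac{1}{-20 - 2} = \frac{1}{-22} = - \frac{1}{22} \approx -0.045455$)
$\left(2308 - 2979\right) + 12 N 4 = \left(2308 - 2979\right) + 12 \left(- \frac{1}{22}\right) 4 = -671 - \frac{24}{11} = - \frac{7405}{11}$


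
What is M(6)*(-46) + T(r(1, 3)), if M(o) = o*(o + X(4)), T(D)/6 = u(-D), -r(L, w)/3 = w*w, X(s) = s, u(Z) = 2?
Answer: -2748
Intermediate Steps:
r(L, w) = -3*w² (r(L, w) = -3*w*w = -3*w²)
T(D) = 12 (T(D) = 6*2 = 12)
M(o) = o*(4 + o) (M(o) = o*(o + 4) = o*(4 + o))
M(6)*(-46) + T(r(1, 3)) = (6*(4 + 6))*(-46) + 12 = (6*10)*(-46) + 12 = 60*(-46) + 12 = -2760 + 12 = -2748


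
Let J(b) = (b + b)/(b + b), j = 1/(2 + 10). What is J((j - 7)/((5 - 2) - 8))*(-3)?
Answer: -3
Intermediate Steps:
j = 1/12 ≈ 0.083333
J(b) = 1 (J(b) = (2*b)/((2*b)) = (2*b)*(1/(2*b)) = 1)
J((j - 7)/((5 - 2) - 8))*(-3) = 1*(-3) = -3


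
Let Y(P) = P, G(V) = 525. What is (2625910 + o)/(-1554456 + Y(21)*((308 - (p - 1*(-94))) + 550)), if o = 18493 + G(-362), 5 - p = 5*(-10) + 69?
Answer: -1322464/769059 ≈ -1.7196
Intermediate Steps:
p = -14 (p = 5 - (5*(-10) + 69) = 5 - (-50 + 69) = 5 - 1*19 = 5 - 19 = -14)
o = 19018 (o = 18493 + 525 = 19018)
(2625910 + o)/(-1554456 + Y(21)*((308 - (p - 1*(-94))) + 550)) = (2625910 + 19018)/(-1554456 + 21*((308 - (-14 - 1*(-94))) + 550)) = 2644928/(-1554456 + 21*((308 - (-14 + 94)) + 550)) = 2644928/(-1554456 + 21*((308 - 1*80) + 550)) = 2644928/(-1554456 + 21*((308 - 80) + 550)) = 2644928/(-1554456 + 21*(228 + 550)) = 2644928/(-1554456 + 21*778) = 2644928/(-1554456 + 16338) = 2644928/(-1538118) = 2644928*(-1/1538118) = -1322464/769059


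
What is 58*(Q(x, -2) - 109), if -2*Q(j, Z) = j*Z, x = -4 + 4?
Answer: -6322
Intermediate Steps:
x = 0
Q(j, Z) = -Z*j/2 (Q(j, Z) = -j*Z/2 = -Z*j/2)
58*(Q(x, -2) - 109) = 58*(-1/2*(-2)*0 - 109) = 58*(0 - 109) = 58*(-109) = -6322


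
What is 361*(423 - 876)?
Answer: -163533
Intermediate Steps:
361*(423 - 876) = 361*(-453) = -163533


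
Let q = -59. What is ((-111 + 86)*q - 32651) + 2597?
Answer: -28579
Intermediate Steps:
((-111 + 86)*q - 32651) + 2597 = ((-111 + 86)*(-59) - 32651) + 2597 = (-25*(-59) - 32651) + 2597 = (1475 - 32651) + 2597 = -31176 + 2597 = -28579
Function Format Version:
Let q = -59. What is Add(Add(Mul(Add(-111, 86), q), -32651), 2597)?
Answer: -28579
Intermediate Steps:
Add(Add(Mul(Add(-111, 86), q), -32651), 2597) = Add(Add(Mul(Add(-111, 86), -59), -32651), 2597) = Add(Add(Mul(-25, -59), -32651), 2597) = Add(Add(1475, -32651), 2597) = Add(-31176, 2597) = -28579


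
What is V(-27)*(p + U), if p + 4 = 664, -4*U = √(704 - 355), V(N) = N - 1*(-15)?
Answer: -7920 + 3*√349 ≈ -7864.0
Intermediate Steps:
V(N) = 15 + N (V(N) = N + 15 = 15 + N)
U = -√349/4 (U = -√(704 - 355)/4 = -√349/4 ≈ -4.6704)
p = 660 (p = -4 + 664 = 660)
V(-27)*(p + U) = (15 - 27)*(660 - √349/4) = -12*(660 - √349/4) = -7920 + 3*√349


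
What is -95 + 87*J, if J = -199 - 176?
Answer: -32720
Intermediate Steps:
J = -375
-95 + 87*J = -95 + 87*(-375) = -95 - 32625 = -32720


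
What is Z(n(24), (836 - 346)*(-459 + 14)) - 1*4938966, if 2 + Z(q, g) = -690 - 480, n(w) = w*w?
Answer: -4940138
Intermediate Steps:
n(w) = w²
Z(q, g) = -1172 (Z(q, g) = -2 + (-690 - 480) = -2 - 1170 = -1172)
Z(n(24), (836 - 346)*(-459 + 14)) - 1*4938966 = -1172 - 1*4938966 = -1172 - 4938966 = -4940138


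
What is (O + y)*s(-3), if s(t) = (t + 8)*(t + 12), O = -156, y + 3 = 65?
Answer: -4230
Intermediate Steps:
y = 62 (y = -3 + 65 = 62)
s(t) = (8 + t)*(12 + t)
(O + y)*s(-3) = (-156 + 62)*(96 + (-3)² + 20*(-3)) = -94*(96 + 9 - 60) = -94*45 = -4230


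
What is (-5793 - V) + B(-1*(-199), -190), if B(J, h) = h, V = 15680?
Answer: -21663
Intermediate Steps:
(-5793 - V) + B(-1*(-199), -190) = (-5793 - 1*15680) - 190 = (-5793 - 15680) - 190 = -21473 - 190 = -21663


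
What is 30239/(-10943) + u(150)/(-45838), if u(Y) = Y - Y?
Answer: -30239/10943 ≈ -2.7633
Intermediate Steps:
u(Y) = 0
30239/(-10943) + u(150)/(-45838) = 30239/(-10943) + 0/(-45838) = 30239*(-1/10943) + 0*(-1/45838) = -30239/10943 + 0 = -30239/10943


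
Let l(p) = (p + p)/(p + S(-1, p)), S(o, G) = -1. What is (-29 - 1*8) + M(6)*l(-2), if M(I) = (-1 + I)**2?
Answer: -11/3 ≈ -3.6667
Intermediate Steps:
l(p) = 2*p/(-1 + p) (l(p) = (p + p)/(p - 1) = (2*p)/(-1 + p) = 2*p/(-1 + p))
(-29 - 1*8) + M(6)*l(-2) = (-29 - 1*8) + (-1 + 6)**2*(2*(-2)/(-1 - 2)) = (-29 - 8) + 5**2*(2*(-2)/(-3)) = -37 + 25*(2*(-2)*(-1/3)) = -37 + 25*(4/3) = -37 + 100/3 = -11/3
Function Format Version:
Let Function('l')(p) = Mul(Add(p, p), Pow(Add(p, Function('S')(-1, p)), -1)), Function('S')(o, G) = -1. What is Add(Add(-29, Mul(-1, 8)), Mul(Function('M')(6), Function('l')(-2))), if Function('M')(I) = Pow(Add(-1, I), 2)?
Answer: Rational(-11, 3) ≈ -3.6667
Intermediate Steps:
Function('l')(p) = Mul(2, p, Pow(Add(-1, p), -1)) (Function('l')(p) = Mul(Add(p, p), Pow(Add(p, -1), -1)) = Mul(Mul(2, p), Pow(Add(-1, p), -1)) = Mul(2, p, Pow(Add(-1, p), -1)))
Add(Add(-29, Mul(-1, 8)), Mul(Function('M')(6), Function('l')(-2))) = Add(Add(-29, Mul(-1, 8)), Mul(Pow(Add(-1, 6), 2), Mul(2, -2, Pow(Add(-1, -2), -1)))) = Add(Add(-29, -8), Mul(Pow(5, 2), Mul(2, -2, Pow(-3, -1)))) = Add(-37, Mul(25, Mul(2, -2, Rational(-1, 3)))) = Add(-37, Mul(25, Rational(4, 3))) = Add(-37, Rational(100, 3)) = Rational(-11, 3)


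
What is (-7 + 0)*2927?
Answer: -20489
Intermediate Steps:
(-7 + 0)*2927 = -7*2927 = -20489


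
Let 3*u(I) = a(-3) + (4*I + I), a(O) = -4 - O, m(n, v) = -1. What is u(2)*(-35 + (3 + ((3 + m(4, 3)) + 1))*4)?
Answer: -33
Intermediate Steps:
u(I) = -⅓ + 5*I/3 (u(I) = ((-4 - 1*(-3)) + (4*I + I))/3 = ((-4 + 3) + 5*I)/3 = (-1 + 5*I)/3 = -⅓ + 5*I/3)
u(2)*(-35 + (3 + ((3 + m(4, 3)) + 1))*4) = (-⅓ + (5/3)*2)*(-35 + (3 + ((3 - 1) + 1))*4) = (-⅓ + 10/3)*(-35 + (3 + (2 + 1))*4) = 3*(-35 + (3 + 3)*4) = 3*(-35 + 6*4) = 3*(-35 + 24) = 3*(-11) = -33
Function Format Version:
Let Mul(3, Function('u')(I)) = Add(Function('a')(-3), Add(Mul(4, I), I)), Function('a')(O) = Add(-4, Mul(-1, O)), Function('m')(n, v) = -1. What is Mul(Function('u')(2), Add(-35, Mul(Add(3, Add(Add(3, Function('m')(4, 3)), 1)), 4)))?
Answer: -33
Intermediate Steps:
Function('u')(I) = Add(Rational(-1, 3), Mul(Rational(5, 3), I)) (Function('u')(I) = Mul(Rational(1, 3), Add(Add(-4, Mul(-1, -3)), Add(Mul(4, I), I))) = Mul(Rational(1, 3), Add(Add(-4, 3), Mul(5, I))) = Mul(Rational(1, 3), Add(-1, Mul(5, I))) = Add(Rational(-1, 3), Mul(Rational(5, 3), I)))
Mul(Function('u')(2), Add(-35, Mul(Add(3, Add(Add(3, Function('m')(4, 3)), 1)), 4))) = Mul(Add(Rational(-1, 3), Mul(Rational(5, 3), 2)), Add(-35, Mul(Add(3, Add(Add(3, -1), 1)), 4))) = Mul(Add(Rational(-1, 3), Rational(10, 3)), Add(-35, Mul(Add(3, Add(2, 1)), 4))) = Mul(3, Add(-35, Mul(Add(3, 3), 4))) = Mul(3, Add(-35, Mul(6, 4))) = Mul(3, Add(-35, 24)) = Mul(3, -11) = -33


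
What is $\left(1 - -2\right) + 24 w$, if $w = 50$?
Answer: $1203$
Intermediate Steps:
$\left(1 - -2\right) + 24 w = \left(1 - -2\right) + 24 \cdot 50 = \left(1 + 2\right) + 1200 = 3 + 1200 = 1203$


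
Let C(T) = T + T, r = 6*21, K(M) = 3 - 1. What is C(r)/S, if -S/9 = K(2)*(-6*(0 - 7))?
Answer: -⅓ ≈ -0.33333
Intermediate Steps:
K(M) = 2
r = 126
C(T) = 2*T
S = -756 (S = -18*(-6*(0 - 7)) = -18*(-6*(-7)) = -18*42 = -9*84 = -756)
C(r)/S = (2*126)/(-756) = 252*(-1/756) = -⅓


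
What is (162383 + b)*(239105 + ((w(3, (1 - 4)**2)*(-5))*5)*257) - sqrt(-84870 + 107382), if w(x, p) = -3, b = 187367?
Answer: 90368405000 - 4*sqrt(1407) ≈ 9.0368e+10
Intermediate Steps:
(162383 + b)*(239105 + ((w(3, (1 - 4)**2)*(-5))*5)*257) - sqrt(-84870 + 107382) = (162383 + 187367)*(239105 + (-3*(-5)*5)*257) - sqrt(-84870 + 107382) = 349750*(239105 + (15*5)*257) - sqrt(22512) = 349750*(239105 + 75*257) - 4*sqrt(1407) = 349750*(239105 + 19275) - 4*sqrt(1407) = 349750*258380 - 4*sqrt(1407) = 90368405000 - 4*sqrt(1407)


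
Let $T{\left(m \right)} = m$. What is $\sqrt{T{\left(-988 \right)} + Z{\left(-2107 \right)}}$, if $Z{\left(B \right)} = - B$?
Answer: $\sqrt{1119} \approx 33.451$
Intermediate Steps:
$\sqrt{T{\left(-988 \right)} + Z{\left(-2107 \right)}} = \sqrt{-988 - -2107} = \sqrt{-988 + 2107} = \sqrt{1119}$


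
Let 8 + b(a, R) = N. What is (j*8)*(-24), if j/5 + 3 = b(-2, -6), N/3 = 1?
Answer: 7680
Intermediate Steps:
N = 3 (N = 3*1 = 3)
b(a, R) = -5 (b(a, R) = -8 + 3 = -5)
j = -40 (j = -15 + 5*(-5) = -15 - 25 = -40)
(j*8)*(-24) = -40*8*(-24) = -320*(-24) = 7680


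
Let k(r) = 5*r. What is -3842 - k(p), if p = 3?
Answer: -3857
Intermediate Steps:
-3842 - k(p) = -3842 - 5*3 = -3842 - 1*15 = -3842 - 15 = -3857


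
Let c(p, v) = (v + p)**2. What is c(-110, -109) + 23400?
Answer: 71361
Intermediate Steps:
c(p, v) = (p + v)**2
c(-110, -109) + 23400 = (-110 - 109)**2 + 23400 = (-219)**2 + 23400 = 47961 + 23400 = 71361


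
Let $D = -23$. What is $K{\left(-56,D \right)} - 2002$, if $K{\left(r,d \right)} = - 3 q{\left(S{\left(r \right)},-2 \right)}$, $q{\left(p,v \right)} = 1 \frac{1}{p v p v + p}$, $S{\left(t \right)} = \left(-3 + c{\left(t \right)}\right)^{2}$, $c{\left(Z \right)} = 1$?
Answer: $- \frac{136139}{68} \approx -2002.0$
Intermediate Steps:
$S{\left(t \right)} = 4$ ($S{\left(t \right)} = \left(-3 + 1\right)^{2} = \left(-2\right)^{2} = 4$)
$q{\left(p,v \right)} = \frac{1}{p + p^{2} v^{2}}$ ($q{\left(p,v \right)} = 1 \frac{1}{v p^{2} v + p} = 1 \frac{1}{p^{2} v^{2} + p} = 1 \frac{1}{p + p^{2} v^{2}} = \frac{1}{p + p^{2} v^{2}}$)
$K{\left(r,d \right)} = - \frac{3}{68}$ ($K{\left(r,d \right)} = - 3 \frac{1}{4 \left(1 + 4 \left(-2\right)^{2}\right)} = - 3 \frac{1}{4 \left(1 + 4 \cdot 4\right)} = - 3 \frac{1}{4 \left(1 + 16\right)} = - 3 \frac{1}{4 \cdot 17} = - 3 \cdot \frac{1}{4} \cdot \frac{1}{17} = \left(-3\right) \frac{1}{68} = - \frac{3}{68}$)
$K{\left(-56,D \right)} - 2002 = - \frac{3}{68} - 2002 = - \frac{136139}{68}$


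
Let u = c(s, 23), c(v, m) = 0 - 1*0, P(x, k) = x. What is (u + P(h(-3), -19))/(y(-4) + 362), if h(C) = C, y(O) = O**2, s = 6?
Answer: -1/126 ≈ -0.0079365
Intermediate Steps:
c(v, m) = 0 (c(v, m) = 0 + 0 = 0)
u = 0
(u + P(h(-3), -19))/(y(-4) + 362) = (0 - 3)/((-4)**2 + 362) = -3/(16 + 362) = -3/378 = -3*1/378 = -1/126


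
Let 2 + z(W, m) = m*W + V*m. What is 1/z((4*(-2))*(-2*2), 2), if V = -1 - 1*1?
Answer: 1/58 ≈ 0.017241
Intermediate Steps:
V = -2 (V = -1 - 1 = -2)
z(W, m) = -2 - 2*m + W*m (z(W, m) = -2 + (m*W - 2*m) = -2 + (W*m - 2*m) = -2 + (-2*m + W*m) = -2 - 2*m + W*m)
1/z((4*(-2))*(-2*2), 2) = 1/(-2 - 2*2 + ((4*(-2))*(-2*2))*2) = 1/(-2 - 4 - 8*(-4)*2) = 1/(-2 - 4 + 32*2) = 1/(-2 - 4 + 64) = 1/58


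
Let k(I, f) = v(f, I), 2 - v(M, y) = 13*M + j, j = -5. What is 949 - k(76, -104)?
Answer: -410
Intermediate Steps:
v(M, y) = 7 - 13*M (v(M, y) = 2 - (13*M - 5) = 2 - (-5 + 13*M) = 2 + (5 - 13*M) = 7 - 13*M)
k(I, f) = 7 - 13*f
949 - k(76, -104) = 949 - (7 - 13*(-104)) = 949 - (7 + 1352) = 949 - 1*1359 = 949 - 1359 = -410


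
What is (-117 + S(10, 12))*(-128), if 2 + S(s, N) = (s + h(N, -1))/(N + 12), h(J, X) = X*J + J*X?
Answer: 45920/3 ≈ 15307.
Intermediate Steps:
h(J, X) = 2*J*X (h(J, X) = J*X + J*X = 2*J*X)
S(s, N) = -2 + (s - 2*N)/(12 + N) (S(s, N) = -2 + (s + 2*N*(-1))/(N + 12) = -2 + (s - 2*N)/(12 + N))
(-117 + S(10, 12))*(-128) = (-117 + (-24 + 10 - 4*12)/(12 + 12))*(-128) = (-117 + (-24 + 10 - 48)/24)*(-128) = (-117 + (1/24)*(-62))*(-128) = (-117 - 31/12)*(-128) = -1435/12*(-128) = 45920/3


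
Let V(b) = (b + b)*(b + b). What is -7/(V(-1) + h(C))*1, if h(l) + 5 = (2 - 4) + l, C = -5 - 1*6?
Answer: 1/2 ≈ 0.50000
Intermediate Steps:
C = -11 (C = -5 - 6 = -11)
h(l) = -7 + l (h(l) = -5 + ((2 - 4) + l) = -5 + (-2 + l) = -7 + l)
V(b) = 4*b**2 (V(b) = (2*b)*(2*b) = 4*b**2)
-7/(V(-1) + h(C))*1 = -7/(4*(-1)**2 + (-7 - 11))*1 = -7/(4*1 - 18)*1 = -7/(4 - 18)*1 = -7/(-14)*1 = -7*(-1/14)*1 = (1/2)*1 = 1/2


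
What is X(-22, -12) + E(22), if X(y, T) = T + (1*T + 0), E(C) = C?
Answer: -2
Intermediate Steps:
X(y, T) = 2*T (X(y, T) = T + (T + 0) = T + T = 2*T)
X(-22, -12) + E(22) = 2*(-12) + 22 = -24 + 22 = -2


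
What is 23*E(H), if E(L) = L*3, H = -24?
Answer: -1656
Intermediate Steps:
E(L) = 3*L
23*E(H) = 23*(3*(-24)) = 23*(-72) = -1656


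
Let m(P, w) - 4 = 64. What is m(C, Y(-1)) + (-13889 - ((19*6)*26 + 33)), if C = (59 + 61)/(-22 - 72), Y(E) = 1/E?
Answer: -16818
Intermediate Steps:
C = -60/47 (C = 120/(-94) = 120*(-1/94) = -60/47 ≈ -1.2766)
m(P, w) = 68 (m(P, w) = 4 + 64 = 68)
m(C, Y(-1)) + (-13889 - ((19*6)*26 + 33)) = 68 + (-13889 - ((19*6)*26 + 33)) = 68 + (-13889 - (114*26 + 33)) = 68 + (-13889 - (2964 + 33)) = 68 + (-13889 - 1*2997) = 68 + (-13889 - 2997) = 68 - 16886 = -16818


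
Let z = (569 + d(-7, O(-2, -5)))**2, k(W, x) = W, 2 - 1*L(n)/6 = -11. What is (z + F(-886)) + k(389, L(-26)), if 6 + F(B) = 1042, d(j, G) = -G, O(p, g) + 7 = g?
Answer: 338986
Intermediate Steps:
L(n) = 78 (L(n) = 12 - 6*(-11) = 12 + 66 = 78)
O(p, g) = -7 + g
F(B) = 1036 (F(B) = -6 + 1042 = 1036)
z = 337561 (z = (569 - (-7 - 5))**2 = (569 - 1*(-12))**2 = (569 + 12)**2 = 581**2 = 337561)
(z + F(-886)) + k(389, L(-26)) = (337561 + 1036) + 389 = 338597 + 389 = 338986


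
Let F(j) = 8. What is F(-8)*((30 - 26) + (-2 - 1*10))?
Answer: -64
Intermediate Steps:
F(-8)*((30 - 26) + (-2 - 1*10)) = 8*((30 - 26) + (-2 - 1*10)) = 8*(4 + (-2 - 10)) = 8*(4 - 12) = 8*(-8) = -64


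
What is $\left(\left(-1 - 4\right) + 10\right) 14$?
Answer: $70$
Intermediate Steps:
$\left(\left(-1 - 4\right) + 10\right) 14 = \left(-5 + 10\right) 14 = 5 \cdot 14 = 70$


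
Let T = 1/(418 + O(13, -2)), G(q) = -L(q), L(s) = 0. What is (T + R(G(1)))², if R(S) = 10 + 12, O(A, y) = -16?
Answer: 78234025/161604 ≈ 484.11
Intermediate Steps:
G(q) = 0 (G(q) = -1*0 = 0)
T = 1/402 (T = 1/(418 - 16) = 1/402 ≈ 0.0024876)
R(S) = 22
(T + R(G(1)))² = (1/402 + 22)² = (8845/402)² = 78234025/161604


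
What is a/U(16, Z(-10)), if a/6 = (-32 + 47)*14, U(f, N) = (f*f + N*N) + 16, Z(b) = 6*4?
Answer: 315/212 ≈ 1.4858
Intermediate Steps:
Z(b) = 24
U(f, N) = 16 + N**2 + f**2 (U(f, N) = (f**2 + N**2) + 16 = (N**2 + f**2) + 16 = 16 + N**2 + f**2)
a = 1260 (a = 6*((-32 + 47)*14) = 6*(15*14) = 6*210 = 1260)
a/U(16, Z(-10)) = 1260/(16 + 24**2 + 16**2) = 1260/(16 + 576 + 256) = 1260/848 = 1260*(1/848) = 315/212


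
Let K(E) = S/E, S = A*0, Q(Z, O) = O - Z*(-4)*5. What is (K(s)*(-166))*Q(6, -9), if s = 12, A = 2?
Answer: 0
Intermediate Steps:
Q(Z, O) = O + 20*Z (Q(Z, O) = O - (-4*Z)*5 = O - (-20)*Z = O + 20*Z)
S = 0 (S = 2*0 = 0)
K(E) = 0 (K(E) = 0/E = 0)
(K(s)*(-166))*Q(6, -9) = (0*(-166))*(-9 + 20*6) = 0*(-9 + 120) = 0*111 = 0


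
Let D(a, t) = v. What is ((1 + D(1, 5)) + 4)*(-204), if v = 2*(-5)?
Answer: 1020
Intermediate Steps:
v = -10
D(a, t) = -10
((1 + D(1, 5)) + 4)*(-204) = ((1 - 10) + 4)*(-204) = (-9 + 4)*(-204) = -5*(-204) = 1020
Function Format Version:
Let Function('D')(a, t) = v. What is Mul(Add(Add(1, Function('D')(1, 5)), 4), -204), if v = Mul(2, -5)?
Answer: 1020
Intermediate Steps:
v = -10
Function('D')(a, t) = -10
Mul(Add(Add(1, Function('D')(1, 5)), 4), -204) = Mul(Add(Add(1, -10), 4), -204) = Mul(Add(-9, 4), -204) = Mul(-5, -204) = 1020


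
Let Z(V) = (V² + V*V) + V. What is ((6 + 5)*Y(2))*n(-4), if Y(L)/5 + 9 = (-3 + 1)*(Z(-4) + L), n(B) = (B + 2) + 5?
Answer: -11385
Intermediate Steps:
Z(V) = V + 2*V² (Z(V) = (V² + V²) + V = 2*V² + V = V + 2*V²)
n(B) = 7 + B (n(B) = (2 + B) + 5 = 7 + B)
Y(L) = -325 - 10*L (Y(L) = -45 + 5*((-3 + 1)*(-4*(1 + 2*(-4)) + L)) = -45 + 5*(-2*(-4*(1 - 8) + L)) = -45 + 5*(-2*(-4*(-7) + L)) = -45 + 5*(-2*(28 + L)) = -45 + 5*(-56 - 2*L) = -45 + (-280 - 10*L) = -325 - 10*L)
((6 + 5)*Y(2))*n(-4) = ((6 + 5)*(-325 - 10*2))*(7 - 4) = (11*(-325 - 20))*3 = (11*(-345))*3 = -3795*3 = -11385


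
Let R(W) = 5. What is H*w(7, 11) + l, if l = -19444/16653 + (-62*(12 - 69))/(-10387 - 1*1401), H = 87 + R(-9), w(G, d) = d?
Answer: 2024216053/2003118 ≈ 1010.5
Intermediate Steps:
H = 92 (H = 87 + 5 = 92)
l = -2939363/2003118 (l = -19444*1/16653 + (-62*(-57))/(-10387 - 1401) = -19444/16653 + 3534/(-11788) = -19444/16653 + 3534*(-1/11788) = -19444/16653 - 1767/5894 = -2939363/2003118 ≈ -1.4674)
H*w(7, 11) + l = 92*11 - 2939363/2003118 = 1012 - 2939363/2003118 = 2024216053/2003118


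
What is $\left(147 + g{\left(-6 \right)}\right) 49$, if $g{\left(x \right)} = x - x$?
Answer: $7203$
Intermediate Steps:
$g{\left(x \right)} = 0$
$\left(147 + g{\left(-6 \right)}\right) 49 = \left(147 + 0\right) 49 = 147 \cdot 49 = 7203$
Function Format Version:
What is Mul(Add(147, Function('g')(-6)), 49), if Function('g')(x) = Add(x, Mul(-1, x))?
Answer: 7203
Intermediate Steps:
Function('g')(x) = 0
Mul(Add(147, Function('g')(-6)), 49) = Mul(Add(147, 0), 49) = Mul(147, 49) = 7203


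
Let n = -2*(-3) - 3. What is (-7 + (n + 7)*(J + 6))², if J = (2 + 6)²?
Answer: 480249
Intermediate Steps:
J = 64 (J = 8² = 64)
n = 3 (n = 6 - 3 = 3)
(-7 + (n + 7)*(J + 6))² = (-7 + (3 + 7)*(64 + 6))² = (-7 + 10*70)² = (-7 + 700)² = 693² = 480249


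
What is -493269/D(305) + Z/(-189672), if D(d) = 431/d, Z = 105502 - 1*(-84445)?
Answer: -28535673786397/81748632 ≈ -3.4907e+5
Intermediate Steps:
Z = 189947 (Z = 105502 + 84445 = 189947)
-493269/D(305) + Z/(-189672) = -493269/(431/305) + 189947/(-189672) = -493269/(431*(1/305)) + 189947*(-1/189672) = -493269/431/305 - 189947/189672 = -493269*305/431 - 189947/189672 = -150447045/431 - 189947/189672 = -28535673786397/81748632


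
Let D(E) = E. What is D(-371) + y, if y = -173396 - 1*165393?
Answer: -339160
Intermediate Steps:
y = -338789 (y = -173396 - 165393 = -338789)
D(-371) + y = -371 - 338789 = -339160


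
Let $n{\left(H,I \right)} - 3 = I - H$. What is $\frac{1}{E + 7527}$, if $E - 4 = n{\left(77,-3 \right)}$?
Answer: $\frac{1}{7454} \approx 0.00013416$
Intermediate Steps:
$n{\left(H,I \right)} = 3 + I - H$ ($n{\left(H,I \right)} = 3 - \left(H - I\right) = 3 + I - H$)
$E = -73$ ($E = 4 - 77 = -73$)
$\frac{1}{E + 7527} = \frac{1}{-73 + 7527} = \frac{1}{7454}$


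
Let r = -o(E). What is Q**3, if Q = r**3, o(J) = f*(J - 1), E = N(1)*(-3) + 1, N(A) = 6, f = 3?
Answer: 3904305912313344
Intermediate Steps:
E = -17 (E = 6*(-3) + 1 = -18 + 1 = -17)
o(J) = -3 + 3*J (o(J) = 3*(J - 1) = 3*(-1 + J) = -3 + 3*J)
r = 54 (r = -(-3 + 3*(-17)) = -(-3 - 51) = -1*(-54) = 54)
Q = 157464 (Q = 54**3 = 157464)
Q**3 = 157464**3 = 3904305912313344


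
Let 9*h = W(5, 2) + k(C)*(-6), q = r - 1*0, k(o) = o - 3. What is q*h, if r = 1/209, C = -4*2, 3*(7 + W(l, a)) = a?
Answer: 179/5643 ≈ 0.031721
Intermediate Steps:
W(l, a) = -7 + a/3
C = -8
k(o) = -3 + o
r = 1/209 ≈ 0.0047847
q = 1/209 (q = 1/209 - 1*0 = 1/209 + 0 = 1/209 ≈ 0.0047847)
h = 179/27 (h = ((-7 + (⅓)*2) + (-3 - 8)*(-6))/9 = ((-7 + ⅔) - 11*(-6))/9 = (-19/3 + 66)/9 = (⅑)*(179/3) = 179/27 ≈ 6.6296)
q*h = (1/209)*(179/27) = 179/5643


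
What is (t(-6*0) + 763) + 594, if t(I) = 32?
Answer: 1389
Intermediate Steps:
(t(-6*0) + 763) + 594 = (32 + 763) + 594 = 795 + 594 = 1389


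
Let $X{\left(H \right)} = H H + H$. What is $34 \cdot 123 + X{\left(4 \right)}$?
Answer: $4202$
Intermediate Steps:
$X{\left(H \right)} = H + H^{2}$ ($X{\left(H \right)} = H^{2} + H = H + H^{2}$)
$34 \cdot 123 + X{\left(4 \right)} = 34 \cdot 123 + 4 \left(1 + 4\right) = 4182 + 4 \cdot 5 = 4182 + 20 = 4202$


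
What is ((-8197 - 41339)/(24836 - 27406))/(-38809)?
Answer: -24768/49869565 ≈ -0.00049666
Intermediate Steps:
((-8197 - 41339)/(24836 - 27406))/(-38809) = -49536/(-2570)*(-1/38809) = -49536*(-1/2570)*(-1/38809) = (24768/1285)*(-1/38809) = -24768/49869565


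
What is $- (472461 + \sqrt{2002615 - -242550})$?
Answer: $-472461 - 13 \sqrt{13285} \approx -4.7396 \cdot 10^{5}$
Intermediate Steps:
$- (472461 + \sqrt{2002615 - -242550}) = - (472461 + \sqrt{2002615 + 242550}) = - (472461 + \sqrt{2245165}) = - (472461 + 13 \sqrt{13285}) = -472461 - 13 \sqrt{13285}$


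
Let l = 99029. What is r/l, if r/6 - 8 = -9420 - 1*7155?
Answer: -99402/99029 ≈ -1.0038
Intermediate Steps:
r = -99402 (r = 48 + 6*(-9420 - 1*7155) = 48 + 6*(-9420 - 7155) = 48 + 6*(-16575) = 48 - 99450 = -99402)
r/l = -99402/99029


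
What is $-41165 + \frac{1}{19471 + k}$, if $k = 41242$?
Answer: $- \frac{2499250644}{60713} \approx -41165.0$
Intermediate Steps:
$-41165 + \frac{1}{19471 + k} = -41165 + \frac{1}{19471 + 41242} = -41165 + \frac{1}{60713} = - \frac{2499250644}{60713}$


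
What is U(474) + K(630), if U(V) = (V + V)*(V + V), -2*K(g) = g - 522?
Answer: 898650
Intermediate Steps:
K(g) = 261 - g/2 (K(g) = -(g - 522)/2 = -(-522 + g)/2 = 261 - g/2)
U(V) = 4*V² (U(V) = (2*V)*(2*V) = 4*V²)
U(474) + K(630) = 4*474² + (261 - ½*630) = 4*224676 + (261 - 315) = 898704 - 54 = 898650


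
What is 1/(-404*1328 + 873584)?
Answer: 1/337072 ≈ 2.9667e-6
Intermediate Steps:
1/(-404*1328 + 873584) = 1/(-536512 + 873584) = 1/337072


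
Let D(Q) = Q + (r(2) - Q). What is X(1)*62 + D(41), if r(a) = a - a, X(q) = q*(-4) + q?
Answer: -186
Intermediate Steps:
X(q) = -3*q (X(q) = -4*q + q = -3*q)
r(a) = 0
D(Q) = 0 (D(Q) = Q + (0 - Q) = Q - Q = 0)
X(1)*62 + D(41) = -3*1*62 + 0 = -3*62 + 0 = -186 + 0 = -186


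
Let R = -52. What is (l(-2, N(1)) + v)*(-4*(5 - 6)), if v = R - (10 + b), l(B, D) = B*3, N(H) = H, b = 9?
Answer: -308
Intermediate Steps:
l(B, D) = 3*B
v = -71 (v = -52 - (10 + 9) = -52 - 1*19 = -52 - 19 = -71)
(l(-2, N(1)) + v)*(-4*(5 - 6)) = (3*(-2) - 71)*(-4*(5 - 6)) = (-6 - 71)*(-4*(-1)) = -77*4 = -308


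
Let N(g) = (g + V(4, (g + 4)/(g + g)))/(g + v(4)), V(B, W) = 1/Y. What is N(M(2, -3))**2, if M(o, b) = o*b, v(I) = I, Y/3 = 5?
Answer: 7921/900 ≈ 8.8011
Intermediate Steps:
Y = 15 (Y = 3*5 = 15)
M(o, b) = b*o
V(B, W) = 1/15
N(g) = (1/15 + g)/(4 + g) (N(g) = (g + 1/15)/(g + 4) = (1/15 + g)/(4 + g))
N(M(2, -3))**2 = ((1/15 - 3*2)/(4 - 3*2))**2 = ((1/15 - 6)/(4 - 6))**2 = (-89/15/(-2))**2 = (-1/2*(-89/15))**2 = (89/30)**2 = 7921/900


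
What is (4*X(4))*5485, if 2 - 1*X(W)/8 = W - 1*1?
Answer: -175520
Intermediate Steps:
X(W) = 24 - 8*W (X(W) = 16 - 8*(W - 1*1) = 16 - 8*(W - 1) = 16 - 8*(-1 + W) = 16 + (8 - 8*W) = 24 - 8*W)
(4*X(4))*5485 = (4*(24 - 8*4))*5485 = (4*(24 - 32))*5485 = (4*(-8))*5485 = -32*5485 = -175520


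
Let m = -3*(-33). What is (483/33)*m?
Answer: 1449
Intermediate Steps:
m = 99
(483/33)*m = (483/33)*99 = (483*(1/33))*99 = (161/11)*99 = 1449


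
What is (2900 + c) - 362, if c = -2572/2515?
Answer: 6380498/2515 ≈ 2537.0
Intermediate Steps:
c = -2572/2515 (c = -2572*1/2515 = -2572/2515 ≈ -1.0227)
(2900 + c) - 362 = (2900 - 2572/2515) - 362 = 7290928/2515 - 362 = 6380498/2515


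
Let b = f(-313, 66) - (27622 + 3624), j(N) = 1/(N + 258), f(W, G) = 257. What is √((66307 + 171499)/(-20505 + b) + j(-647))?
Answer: I*√463511305875162/10015583 ≈ 2.1496*I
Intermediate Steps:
j(N) = 1/(258 + N)
b = -30989 (b = 257 - (27622 + 3624) = 257 - 1*31246 = 257 - 31246 = -30989)
√((66307 + 171499)/(-20505 + b) + j(-647)) = √((66307 + 171499)/(-20505 - 30989) + 1/(258 - 647)) = √(237806/(-51494) + 1/(-389)) = √(237806*(-1/51494) - 1/389) = √(-118903/25747 - 1/389) = √(-46279014/10015583) = I*√463511305875162/10015583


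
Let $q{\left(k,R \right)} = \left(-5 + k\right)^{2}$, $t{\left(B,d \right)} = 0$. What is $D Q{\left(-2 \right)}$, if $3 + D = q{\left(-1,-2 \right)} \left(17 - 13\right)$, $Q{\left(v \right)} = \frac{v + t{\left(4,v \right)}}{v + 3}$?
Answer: $-282$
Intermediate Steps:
$Q{\left(v \right)} = \frac{v}{3 + v}$ ($Q{\left(v \right)} = \frac{v + 0}{v + 3} = \frac{v}{3 + v}$)
$D = 141$ ($D = -3 + \left(-5 - 1\right)^{2} \left(17 - 13\right) = -3 + \left(-6\right)^{2} \cdot 4 = -3 + 36 \cdot 4 = -3 + 144 = 141$)
$D Q{\left(-2 \right)} = 141 \left(- \frac{2}{3 - 2}\right) = 141 \left(- \frac{2}{1}\right) = 141 \left(\left(-2\right) 1\right) = 141 \left(-2\right) = -282$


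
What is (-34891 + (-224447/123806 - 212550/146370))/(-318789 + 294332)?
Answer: 21077862439757/14773237985618 ≈ 1.4268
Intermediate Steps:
(-34891 + (-224447/123806 - 212550/146370))/(-318789 + 294332) = (-34891 + (-224447*1/123806 - 212550*1/146370))/(-24457) = (-34891 + (-224447/123806 - 7085/4879))*(-1/24457) = (-34891 - 1972242423/604049474)*(-1/24457) = -21077862439757/604049474*(-1/24457) = 21077862439757/14773237985618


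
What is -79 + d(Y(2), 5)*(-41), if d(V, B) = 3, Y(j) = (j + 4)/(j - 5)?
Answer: -202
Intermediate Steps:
Y(j) = (4 + j)/(-5 + j)
-79 + d(Y(2), 5)*(-41) = -79 + 3*(-41) = -79 - 123 = -202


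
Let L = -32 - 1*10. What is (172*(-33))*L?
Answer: 238392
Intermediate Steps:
L = -42 (L = -32 - 10 = -42)
(172*(-33))*L = (172*(-33))*(-42) = -5676*(-42) = 238392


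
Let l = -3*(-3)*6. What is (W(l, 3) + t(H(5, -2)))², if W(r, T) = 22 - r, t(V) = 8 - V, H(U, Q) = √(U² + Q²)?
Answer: (24 + √29)² ≈ 863.49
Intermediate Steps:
H(U, Q) = √(Q² + U²)
l = 54 (l = 9*6 = 54)
(W(l, 3) + t(H(5, -2)))² = ((22 - 1*54) + (8 - √((-2)² + 5²)))² = ((22 - 54) + (8 - √(4 + 25)))² = (-32 + (8 - √29))² = (-24 - √29)²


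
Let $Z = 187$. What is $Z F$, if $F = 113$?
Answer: $21131$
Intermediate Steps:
$Z F = 187 \cdot 113 = 21131$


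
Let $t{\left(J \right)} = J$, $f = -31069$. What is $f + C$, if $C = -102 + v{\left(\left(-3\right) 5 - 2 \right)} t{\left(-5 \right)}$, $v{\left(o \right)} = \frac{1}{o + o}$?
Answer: $- \frac{1059809}{34} \approx -31171.0$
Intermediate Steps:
$v{\left(o \right)} = \frac{1}{2 o}$
$C = - \frac{3463}{34}$ ($C = -102 + \frac{1}{2 \left(\left(-3\right) 5 - 2\right)} \left(-5\right) = -102 + \frac{1}{2 \left(-15 - 2\right)} \left(-5\right) = -102 + \frac{1}{2 \left(-17\right)} \left(-5\right) = -102 + \frac{1}{2} \left(- \frac{1}{17}\right) \left(-5\right) = -102 - - \frac{5}{34} = -102 + \frac{5}{34} = - \frac{3463}{34} \approx -101.85$)
$f + C = -31069 - \frac{3463}{34} = - \frac{1059809}{34}$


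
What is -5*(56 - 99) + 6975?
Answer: 7190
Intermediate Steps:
-5*(56 - 99) + 6975 = -5*(-43) + 6975 = 215 + 6975 = 7190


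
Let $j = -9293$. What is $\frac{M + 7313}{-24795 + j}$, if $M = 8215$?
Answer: $- \frac{1941}{4261} \approx -0.45553$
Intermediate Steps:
$\frac{M + 7313}{-24795 + j} = \frac{8215 + 7313}{-24795 - 9293} = \frac{15528}{-34088} = 15528 \left(- \frac{1}{34088}\right) = - \frac{1941}{4261}$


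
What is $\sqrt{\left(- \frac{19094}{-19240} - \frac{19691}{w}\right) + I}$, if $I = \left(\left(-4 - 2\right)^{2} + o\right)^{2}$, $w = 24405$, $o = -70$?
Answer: $\frac{\sqrt{637287371210267115}}{23477610} \approx 34.003$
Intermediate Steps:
$I = 1156$ ($I = \left(\left(-4 - 2\right)^{2} - 70\right)^{2} = \left(\left(-6\right)^{2} - 70\right)^{2} = \left(36 - 70\right)^{2} = \left(-34\right)^{2} = 1156$)
$\sqrt{\left(- \frac{19094}{-19240} - \frac{19691}{w}\right) + I} = \sqrt{\left(- \frac{19094}{-19240} - \frac{19691}{24405}\right) + 1156} = \sqrt{\left(\left(-19094\right) \left(- \frac{1}{19240}\right) - \frac{19691}{24405}\right) + 1156} = \sqrt{\left(\frac{9547}{9620} - \frac{19691}{24405}\right) + 1156} = \sqrt{\frac{8713423}{46955220} + 1156} = \sqrt{\frac{54288947743}{46955220}} = \frac{\sqrt{637287371210267115}}{23477610}$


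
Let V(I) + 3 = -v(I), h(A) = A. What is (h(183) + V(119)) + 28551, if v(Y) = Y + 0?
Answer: 28612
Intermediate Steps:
v(Y) = Y
V(I) = -3 - I
(h(183) + V(119)) + 28551 = (183 + (-3 - 1*119)) + 28551 = (183 + (-3 - 119)) + 28551 = (183 - 122) + 28551 = 61 + 28551 = 28612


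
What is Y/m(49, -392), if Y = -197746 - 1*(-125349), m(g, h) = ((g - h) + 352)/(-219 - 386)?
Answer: 3369245/61 ≈ 55234.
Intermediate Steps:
m(g, h) = -32/55 - g/605 + h/605 (m(g, h) = (352 + g - h)/(-605) = (352 + g - h)*(-1/605) = -32/55 - g/605 + h/605)
Y = -72397 (Y = -197746 + 125349 = -72397)
Y/m(49, -392) = -72397/(-32/55 - 1/605*49 + (1/605)*(-392)) = -72397/(-32/55 - 49/605 - 392/605) = -72397/(-793/605) = -72397*(-605/793) = 3369245/61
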